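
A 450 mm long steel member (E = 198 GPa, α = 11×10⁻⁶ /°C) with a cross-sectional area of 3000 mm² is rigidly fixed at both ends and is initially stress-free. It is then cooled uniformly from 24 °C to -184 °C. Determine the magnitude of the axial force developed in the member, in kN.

With zero net strain, σ = E·αΔT = 198 GPa × 11×10⁻⁶ × 208 = 453 MPa.
Axial force P = σA = 453 × 3000 = 1.359×10⁶ N = 1359 kN, tensile.

P ≈ 1360 kN (tensile)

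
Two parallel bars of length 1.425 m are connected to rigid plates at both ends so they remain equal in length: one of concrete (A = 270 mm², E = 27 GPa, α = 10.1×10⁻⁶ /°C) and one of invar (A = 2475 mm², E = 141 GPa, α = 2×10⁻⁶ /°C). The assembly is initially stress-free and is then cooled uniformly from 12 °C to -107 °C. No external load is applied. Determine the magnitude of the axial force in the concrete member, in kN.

Equilibrium of a rigid end plate with no external load gives equal and opposite internal forces ±P in the two members. Since α_{concrete} > α_{invar}, cooling drives the concrete into tension and the invar into compression.
Setting the final lengths equal and cancelling L: (α₁ − α₂)ΔT = P/(A₁E₁) + P/(A₂E₂).
|α₁ − α₂|·ΔT = 8.1×10⁻⁶ × 119 = 0.0009639.
1/(A₁E₁) + 1/(A₂E₂) = 1/(270×27×10³) + 1/(2475×141×10³) = 1.4×10⁻⁷ N⁻¹.
P = 0.0009639 / 1.4×10⁻⁷ = 6883 N = 6.883 kN.

P ≈ 6.88 kN (tensile in the concrete)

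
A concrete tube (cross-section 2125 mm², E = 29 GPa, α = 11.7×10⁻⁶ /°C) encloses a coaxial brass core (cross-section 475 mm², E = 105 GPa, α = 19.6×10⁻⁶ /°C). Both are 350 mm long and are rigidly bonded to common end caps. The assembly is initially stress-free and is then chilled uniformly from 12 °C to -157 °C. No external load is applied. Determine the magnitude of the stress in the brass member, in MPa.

σ ≈ 77.5 MPa (tensile)

Both members must finish at the same length. With the larger α, the brass tends to over-contract; the plates restrain it, putting the brass in tension and the concrete in compression. With no external load the two internal forces are equal and opposite, magnitude P.
Compatibility of the two members (thermal + elastic change equal): (α₁ − α₂)ΔT = P·[1/(A₁E₁) + 1/(A₂E₂)].
|α₁ − α₂|·ΔT = 7.9×10⁻⁶ × 169 = 0.001335.
1/(A₁E₁) + 1/(A₂E₂) = 1/(2125×29×10³) + 1/(475×105×10³) = 3.628×10⁻⁸ N⁻¹.
So P = 0.001335 / 3.628×10⁻⁸ = 36.8 kN.
σ_{brass} = P/A₂ = 36800/475 = 77.48 MPa, tensile.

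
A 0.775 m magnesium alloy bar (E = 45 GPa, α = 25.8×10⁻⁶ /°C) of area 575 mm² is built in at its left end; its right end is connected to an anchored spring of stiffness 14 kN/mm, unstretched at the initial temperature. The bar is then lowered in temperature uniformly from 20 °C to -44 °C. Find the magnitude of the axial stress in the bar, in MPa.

σ ≈ 22 MPa (tensile)

The unrestrained thermal change is αΔT L = 25.8×10⁻⁶ × 64 × 775 = 1.28 mm.
Let P be the tensile force in the spring. The bar extends elastically by PL/(AE) and the spring stretches by P/k; together these equal δ_free.
P [ L/(AE) + 1/k ] = δ_free → P [ 775/(575×45×10³) + 1/(14×10³) ] = 1.28.
P = 1.28 / 0.0001014 = 12620 N.
σ = P/A = 12620/575 = 21.95 MPa.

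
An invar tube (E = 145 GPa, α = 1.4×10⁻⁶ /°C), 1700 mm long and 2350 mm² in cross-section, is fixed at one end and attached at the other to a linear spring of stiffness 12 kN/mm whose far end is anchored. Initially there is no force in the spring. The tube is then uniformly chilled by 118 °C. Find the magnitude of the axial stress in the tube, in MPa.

σ ≈ 1.35 MPa (tensile)

The unrestrained thermal change is αΔT L = 1.4×10⁻⁶ × 118 × 1700 = 0.2808 mm.
With a force P in the spring, the elastic change of the tube is PL/(AE) and that of the spring is P/k; compatibility requires their sum to equal δ_free.
So P = δ_free / [L/(AE) + 1/k] = 0.2808 / [ 1700/(2350×145×10³) + 1/(12×10³) ].
P = 0.2808 / 8.832×10⁻⁵ = 3180 N.
σ = P/A = 3180/2350 = 1.353 MPa.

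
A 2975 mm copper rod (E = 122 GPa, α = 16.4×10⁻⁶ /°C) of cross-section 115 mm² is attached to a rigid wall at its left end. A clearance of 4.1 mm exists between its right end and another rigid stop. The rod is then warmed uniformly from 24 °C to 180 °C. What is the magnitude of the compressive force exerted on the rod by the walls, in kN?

Free thermal elongation = αΔT L = 16.4×10⁻⁶ × 156 × 2975 = 7.611 mm.
The gap closes (δ_free > 4.1 mm) and the wall then resists a further 7.611 − 4.1 = 3.511 mm of expansion.
Compatibility: PL/(AE) = 3.511 mm, so σ = P/A = E × (3.511/2975) = 144 MPa.
P = σA = 144 × 115 = 16.56 kN.

P ≈ 16.6 kN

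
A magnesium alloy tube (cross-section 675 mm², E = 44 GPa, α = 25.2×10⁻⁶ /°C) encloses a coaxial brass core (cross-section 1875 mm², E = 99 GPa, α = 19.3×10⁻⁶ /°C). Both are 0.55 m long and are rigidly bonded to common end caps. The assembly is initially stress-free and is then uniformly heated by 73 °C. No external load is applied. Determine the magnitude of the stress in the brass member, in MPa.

σ ≈ 5.88 MPa (tensile)

The magnesium alloy has the larger α, so on heating it would change length more than the brass if both were free. The rigid plates force a common final length, so the magnesium alloy is put into compression and the brass into tension, with equal and opposite forces P (no external load).
Compatibility of the two members (thermal + elastic change equal): (α₁ − α₂)ΔT = P·[1/(A₁E₁) + 1/(A₂E₂)].
|α₁ − α₂|·ΔT = 5.9×10⁻⁶ × 73 = 0.0004307.
1/(A₁E₁) + 1/(A₂E₂) = 1/(675×44×10³) + 1/(1875×99×10³) = 3.906×10⁻⁸ N⁻¹.
So P = 0.0004307 / 3.906×10⁻⁸ = 11.03 kN.
σ_{brass} = P/A₂ = 11030/1875 = 5.881 MPa, tensile.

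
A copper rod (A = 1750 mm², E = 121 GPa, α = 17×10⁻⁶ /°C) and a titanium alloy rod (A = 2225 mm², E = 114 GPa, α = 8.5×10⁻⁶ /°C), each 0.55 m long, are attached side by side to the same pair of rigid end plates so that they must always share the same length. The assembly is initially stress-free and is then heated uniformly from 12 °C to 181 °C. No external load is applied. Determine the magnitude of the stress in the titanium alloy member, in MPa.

σ ≈ 74.5 MPa (tensile)

The copper has the larger α, so on heating it would change length more than the titanium alloy if both were free. The rigid plates force a common final length, so the copper is put into compression and the titanium alloy into tension, with equal and opposite forces P (no external load).
Setting the final lengths equal and cancelling L: (α₁ − α₂)ΔT = P/(A₁E₁) + P/(A₂E₂).
|α₁ − α₂|·ΔT = 8.5×10⁻⁶ × 169 = 0.001437.
1/(A₁E₁) + 1/(A₂E₂) = 1/(1750×121×10³) + 1/(2225×114×10³) = 8.665×10⁻⁹ N⁻¹.
So P = 0.001437 / 8.665×10⁻⁹ = 165.8 kN.
σ_{titanium alloy} = P/A₂ = 165800/2225 = 74.51 MPa, tensile.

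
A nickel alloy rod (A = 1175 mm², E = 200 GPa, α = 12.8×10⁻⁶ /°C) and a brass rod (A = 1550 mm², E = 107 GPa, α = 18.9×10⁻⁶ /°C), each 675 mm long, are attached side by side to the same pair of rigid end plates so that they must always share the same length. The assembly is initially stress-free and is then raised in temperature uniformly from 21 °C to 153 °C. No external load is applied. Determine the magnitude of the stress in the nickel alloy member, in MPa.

Equilibrium of a rigid end plate with no external load gives equal and opposite internal forces ±P in the two members. Since α_{brass} > α_{nickel alloy}, heating drives the brass into compression and the nickel alloy into tension.
Compatibility of the two members (thermal + elastic change equal): (α₁ − α₂)ΔT = P·[1/(A₁E₁) + 1/(A₂E₂)].
|α₁ − α₂|·ΔT = 6.1×10⁻⁶ × 132 = 0.0008052.
1/(A₁E₁) + 1/(A₂E₂) = 1/(1175×200×10³) + 1/(1550×107×10³) = 1.028×10⁻⁸ N⁻¹.
So P = 0.0008052 / 1.028×10⁻⁸ = 78.29 kN.
σ_{nickel alloy} = P/A₁ = 78290/1175 = 66.63 MPa, tensile.

σ ≈ 66.6 MPa (tensile)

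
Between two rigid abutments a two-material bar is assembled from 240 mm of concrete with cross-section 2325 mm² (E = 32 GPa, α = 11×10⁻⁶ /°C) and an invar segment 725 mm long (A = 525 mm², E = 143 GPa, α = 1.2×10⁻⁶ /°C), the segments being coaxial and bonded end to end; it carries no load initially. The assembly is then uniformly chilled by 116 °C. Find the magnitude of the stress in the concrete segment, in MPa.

With the walls removed the bar would change length by δ_free = Σ αᵢΔT Lᵢ = 11×10⁻⁶×116×240 + 1.2×10⁻⁶×116×725 = 0.4072 mm.
The rigid supports impose zero overall length change; the single axial force P common to all segments must satisfy P Σ Lᵢ/(AᵢEᵢ) = δ_free.
The series flexibility is Σ Lᵢ/(AᵢEᵢ) = 240/(2325×32×10³) + 725/(525×143×10³) = 1.288×10⁻⁵ mm/N.
So P = 0.4072 / 1.288×10⁻⁵ = 31.6 kN, tensile.
σ_{concrete} = P / A = 31600 / 2325 = 13.59 MPa.

σ ≈ 13.6 MPa (tensile)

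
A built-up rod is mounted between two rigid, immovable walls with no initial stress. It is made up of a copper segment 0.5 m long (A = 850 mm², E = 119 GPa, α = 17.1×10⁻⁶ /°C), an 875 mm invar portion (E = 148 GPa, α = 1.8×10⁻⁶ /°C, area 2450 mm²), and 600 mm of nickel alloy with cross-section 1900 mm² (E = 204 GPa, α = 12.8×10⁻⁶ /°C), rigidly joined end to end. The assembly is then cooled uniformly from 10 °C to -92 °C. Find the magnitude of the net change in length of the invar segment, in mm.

With the walls removed the bar would change length by δ_free = Σ αᵢΔT Lᵢ = 17.1×10⁻⁶×102×500 + 1.8×10⁻⁶×102×875 + 12.8×10⁻⁶×102×600 = 1.816 mm.
The walls prevent any net length change, so an axial force P (same in every segment) develops. Compatibility: P · Σ Lᵢ/(AᵢEᵢ) = δ_free.
The series flexibility is Σ Lᵢ/(AᵢEᵢ) = 500/(850×119×10³) + 875/(2450×148×10³) + 600/(1900×204×10³) = 8.904×10⁻⁶ mm/N.
So P = 1.816 / 8.904×10⁻⁶ = 204 kN, tensile.
For the invar segment, free thermal change = 1.8×10⁻⁶×102×875 = 0.1606 mm and elastic change from P = 204000×875/(2450×148×10³) = 0.4922 mm; these oppose, so the net change is 0.332 mm (segment lengthens).

|ΔL| ≈ 0.332 mm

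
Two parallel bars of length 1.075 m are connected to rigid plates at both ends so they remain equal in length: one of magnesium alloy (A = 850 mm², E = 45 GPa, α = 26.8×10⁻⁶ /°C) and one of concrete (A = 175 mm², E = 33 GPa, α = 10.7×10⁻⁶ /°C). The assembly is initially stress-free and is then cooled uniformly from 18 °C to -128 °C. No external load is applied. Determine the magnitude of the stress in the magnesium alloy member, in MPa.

The magnesium alloy has the larger α, so on cooling it would change length more than the concrete if both were free. The rigid plates force a common final length, so the magnesium alloy is put into tension and the concrete into compression, with equal and opposite forces P (no external load).
Equating the net (thermal + elastic) strains gives |α₁ − α₂|·ΔT = P·[1/(A₁E₁) + 1/(A₂E₂)].
|α₁ − α₂|·ΔT = 16.1×10⁻⁶ × 146 = 0.002351.
1/(A₁E₁) + 1/(A₂E₂) = 1/(850×45×10³) + 1/(175×33×10³) = 1.993×10⁻⁷ N⁻¹.
So P = 0.002351 / 1.993×10⁻⁷ = 11.79 kN.
σ_{magnesium alloy} = P/A₁ = 11790/850 = 13.88 MPa, tensile.

σ ≈ 13.9 MPa (tensile)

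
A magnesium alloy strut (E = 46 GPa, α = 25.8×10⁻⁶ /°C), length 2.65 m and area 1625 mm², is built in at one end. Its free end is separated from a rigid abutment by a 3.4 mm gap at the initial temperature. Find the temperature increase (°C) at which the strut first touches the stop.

The gap closes when αΔT L = 3.4 mm, since the strut is still unstressed at that instant.
ΔT = 3.4 / (25.8×10⁻⁶ × 2650) = 49.73 °C.

ΔT ≈ 49.7 °C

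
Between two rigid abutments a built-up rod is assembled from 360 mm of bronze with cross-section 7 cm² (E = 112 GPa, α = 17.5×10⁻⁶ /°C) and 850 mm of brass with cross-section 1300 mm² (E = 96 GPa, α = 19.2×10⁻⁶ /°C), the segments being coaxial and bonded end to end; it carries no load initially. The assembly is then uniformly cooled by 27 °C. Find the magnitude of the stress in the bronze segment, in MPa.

Free thermal contraction of the whole bar: Σ αᵢΔT Lᵢ = 17.5×10⁻⁶×27×360 + 19.2×10⁻⁶×27×850 = 0.6107 mm.
Since the ends are fixed, an axial force P builds up, equal in every segment, with P · Σ Lᵢ/(AᵢEᵢ) = δ_free.
The series flexibility is Σ Lᵢ/(AᵢEᵢ) = 360/(700×112×10³) + 850/(1300×96×10³) = 1.14×10⁻⁵ mm/N.
So P = 0.6107 / 1.14×10⁻⁵ = 53.56 kN, tensile.
σ_{bronze} = P / A = 53560 / 700 = 76.52 MPa.

σ ≈ 76.5 MPa (tensile)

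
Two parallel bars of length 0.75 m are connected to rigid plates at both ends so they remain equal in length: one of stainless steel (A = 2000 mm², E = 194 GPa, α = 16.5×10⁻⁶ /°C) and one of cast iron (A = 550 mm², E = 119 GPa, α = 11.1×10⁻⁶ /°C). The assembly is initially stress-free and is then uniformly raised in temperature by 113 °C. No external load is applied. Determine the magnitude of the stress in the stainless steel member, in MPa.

Equilibrium of a rigid end plate with no external load gives equal and opposite internal forces ±P in the two members. Since α_{stainless steel} > α_{cast iron}, heating drives the stainless steel into compression and the cast iron into tension.
Compatibility of the two members (thermal + elastic change equal): (α₁ − α₂)ΔT = P·[1/(A₁E₁) + 1/(A₂E₂)].
|α₁ − α₂|·ΔT = 5.4×10⁻⁶ × 113 = 0.0006102.
1/(A₁E₁) + 1/(A₂E₂) = 1/(2000×194×10³) + 1/(550×119×10³) = 1.786×10⁻⁸ N⁻¹.
So P = 0.0006102 / 1.786×10⁻⁸ = 34.17 kN.
σ_{stainless steel} = P/A₁ = 34170/2000 = 17.09 MPa, compressive.

σ ≈ 17.1 MPa (compressive)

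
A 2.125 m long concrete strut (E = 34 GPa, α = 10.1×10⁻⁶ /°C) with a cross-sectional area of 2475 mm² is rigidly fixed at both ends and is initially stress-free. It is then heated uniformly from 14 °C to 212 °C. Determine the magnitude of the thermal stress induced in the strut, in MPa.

Because both ends are immovable the net strain is zero, and the suppressed thermal strain is αΔT = 10.1×10⁻⁶ × 198 = 1999.8×10⁻⁶.
σ = EαΔT = 34×10³ × 10.1×10⁻⁶ × 198 = 67.99 MPa (compressive; the strut is trying to expand).

σ ≈ 68 MPa (compressive)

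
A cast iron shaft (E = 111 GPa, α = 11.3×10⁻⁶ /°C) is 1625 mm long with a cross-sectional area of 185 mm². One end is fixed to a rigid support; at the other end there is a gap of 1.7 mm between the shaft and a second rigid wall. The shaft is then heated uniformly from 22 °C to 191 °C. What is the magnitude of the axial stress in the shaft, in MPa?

σ ≈ 95.9 MPa (compressive)

Free thermal elongation = αΔT L = 11.3×10⁻⁶ × 169 × 1625 = 3.103 mm.
The gap closes (δ_free > 1.7 mm) and the wall then resists a further 3.103 − 1.7 = 1.403 mm of expansion.
Compatibility: PL/(AE) = 1.403 mm, so σ = P/A = E × (1.403/1625) = 95.85 MPa.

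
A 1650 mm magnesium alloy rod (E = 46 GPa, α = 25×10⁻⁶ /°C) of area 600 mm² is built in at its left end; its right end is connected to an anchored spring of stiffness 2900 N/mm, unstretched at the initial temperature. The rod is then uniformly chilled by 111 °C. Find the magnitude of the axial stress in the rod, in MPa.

The unrestrained thermal change is αΔT L = 25×10⁻⁶ × 111 × 1650 = 4.579 mm.
With a force P in the spring, the elastic change of the rod is PL/(AE) and that of the spring is P/k; compatibility requires their sum to equal δ_free.
P [ L/(AE) + 1/k ] = δ_free → P [ 1650/(600×46×10³) + 1/(2900) ] = 4.579.
P = 4.579 / 0.0004046 = 11320 N.
σ = P/A = 11320/600 = 18.86 MPa.

σ ≈ 18.9 MPa (tensile)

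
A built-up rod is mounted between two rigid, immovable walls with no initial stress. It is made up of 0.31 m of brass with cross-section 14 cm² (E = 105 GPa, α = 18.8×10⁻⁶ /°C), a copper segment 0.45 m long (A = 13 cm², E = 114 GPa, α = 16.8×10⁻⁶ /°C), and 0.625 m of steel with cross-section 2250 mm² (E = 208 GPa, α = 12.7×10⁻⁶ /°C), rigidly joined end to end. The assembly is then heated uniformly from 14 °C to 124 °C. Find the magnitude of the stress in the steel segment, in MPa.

σ ≈ 161 MPa (compressive)

With the walls removed the bar would change length by δ_free = Σ αᵢΔT Lᵢ = 18.8×10⁻⁶×110×310 + 16.8×10⁻⁶×110×450 + 12.7×10⁻⁶×110×625 = 2.346 mm.
The walls prevent any net length change, so an axial force P (same in every segment) develops. Compatibility: P · Σ Lᵢ/(AᵢEᵢ) = δ_free.
The series flexibility is Σ Lᵢ/(AᵢEᵢ) = 310/(1400×105×10³) + 450/(1300×114×10³) + 625/(2250×208×10³) = 6.481×10⁻⁶ mm/N.
So P = 2.346 / 6.481×10⁻⁶ = 362 kN, compressive.
σ_{steel} = P / A = 362000 / 2250 = 160.9 MPa.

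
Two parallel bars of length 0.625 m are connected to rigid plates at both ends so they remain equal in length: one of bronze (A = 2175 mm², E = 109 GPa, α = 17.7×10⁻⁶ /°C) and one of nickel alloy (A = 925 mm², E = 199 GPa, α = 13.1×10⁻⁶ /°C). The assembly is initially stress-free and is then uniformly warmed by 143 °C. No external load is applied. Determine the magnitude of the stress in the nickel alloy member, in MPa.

σ ≈ 73.7 MPa (tensile)

Equilibrium of a rigid end plate with no external load gives equal and opposite internal forces ±P in the two members. Since α_{bronze} > α_{nickel alloy}, heating drives the bronze into compression and the nickel alloy into tension.
Equating the net (thermal + elastic) strains gives |α₁ − α₂|·ΔT = P·[1/(A₁E₁) + 1/(A₂E₂)].
|α₁ − α₂|·ΔT = 4.6×10⁻⁶ × 143 = 0.0006578.
1/(A₁E₁) + 1/(A₂E₂) = 1/(2175×109×10³) + 1/(925×199×10³) = 9.651×10⁻⁹ N⁻¹.
P = 0.0006578 / 9.651×10⁻⁹ = 68160 N = 68.16 kN.
σ_{nickel alloy} = P/A₂ = 68160/925 = 73.69 MPa, tensile.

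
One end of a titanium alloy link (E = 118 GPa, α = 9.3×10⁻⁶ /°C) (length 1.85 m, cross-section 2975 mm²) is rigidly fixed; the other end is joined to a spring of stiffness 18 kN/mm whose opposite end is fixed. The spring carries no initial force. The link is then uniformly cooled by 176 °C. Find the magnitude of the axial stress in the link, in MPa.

The unrestrained thermal change is αΔT L = 9.3×10⁻⁶ × 176 × 1850 = 3.028 mm.
Let P be the tensile force in the spring. The link extends elastically by PL/(AE) and the spring stretches by P/k; together these equal δ_free.
So P = δ_free / [L/(AE) + 1/k] = 3.028 / [ 1850/(2975×118×10³) + 1/(18×10³) ].
P = 3.028 / 6.083×10⁻⁵ = 49780 N.
σ = P/A = 49780/2975 = 16.73 MPa.

σ ≈ 16.7 MPa (tensile)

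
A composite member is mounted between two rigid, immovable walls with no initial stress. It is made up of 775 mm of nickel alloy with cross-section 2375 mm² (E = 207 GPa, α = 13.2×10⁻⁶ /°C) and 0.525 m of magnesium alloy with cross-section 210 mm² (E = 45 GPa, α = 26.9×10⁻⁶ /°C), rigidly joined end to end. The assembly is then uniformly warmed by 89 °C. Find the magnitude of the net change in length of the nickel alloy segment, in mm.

With the walls removed the bar would change length by δ_free = Σ αᵢΔT Lᵢ = 13.2×10⁻⁶×89×775 + 26.9×10⁻⁶×89×525 = 2.167 mm.
The walls prevent any net length change, so an axial force P (same in every segment) develops. Compatibility: P · Σ Lᵢ/(AᵢEᵢ) = δ_free.
Σ Lᵢ/(AᵢEᵢ) = 775/(2375×207×10³) + 525/(210×45×10³) = 5.713×10⁻⁵ mm/N.
Hence P = δ_free / Σ(L/AE) = 2.167/5.713×10⁻⁵ = 37.94 kN (compressive).
For the nickel alloy segment, free thermal change = 13.2×10⁻⁶×89×775 = 0.9105 mm and elastic change from P = 37940×775/(2375×207×10³) = 0.0598 mm; these oppose, so the net change is 0.851 mm (segment lengthens).

|ΔL| ≈ 0.851 mm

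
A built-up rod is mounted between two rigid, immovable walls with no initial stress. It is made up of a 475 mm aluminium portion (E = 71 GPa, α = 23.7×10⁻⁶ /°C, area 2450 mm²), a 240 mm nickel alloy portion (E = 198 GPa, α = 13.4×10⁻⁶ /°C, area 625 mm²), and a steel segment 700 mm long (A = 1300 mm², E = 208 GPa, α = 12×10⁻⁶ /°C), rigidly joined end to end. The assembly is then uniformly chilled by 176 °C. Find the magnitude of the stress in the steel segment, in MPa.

With the walls removed the bar would change length by δ_free = Σ αᵢΔT Lᵢ = 23.7×10⁻⁶×176×475 + 13.4×10⁻⁶×176×240 + 12×10⁻⁶×176×700 = 4.026 mm.
The rigid supports impose zero overall length change; the single axial force P common to all segments must satisfy P Σ Lᵢ/(AᵢEᵢ) = δ_free.
Σ Lᵢ/(AᵢEᵢ) = 475/(2450×71×10³) + 240/(625×198×10³) + 700/(1300×208×10³) = 7.259×10⁻⁶ mm/N.
P = 4.026 / 7.259×10⁻⁶ = 554600 N = 554.6 kN, tensile.
σ_{steel} = P / A = 554600 / 1300 = 426.6 MPa.

σ ≈ 427 MPa (tensile)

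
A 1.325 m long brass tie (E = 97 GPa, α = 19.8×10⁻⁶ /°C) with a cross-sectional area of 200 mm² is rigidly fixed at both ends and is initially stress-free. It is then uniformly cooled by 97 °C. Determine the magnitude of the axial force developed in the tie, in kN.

P ≈ 37.3 kN (tensile)

The ends cannot move, so σ = EαΔT = 97×10³ × 19.8×10⁻⁶ × 97 = 186.3 MPa.
Axial force P = σA = 186.3 × 200 = 37260 N = 37.26 kN, tensile.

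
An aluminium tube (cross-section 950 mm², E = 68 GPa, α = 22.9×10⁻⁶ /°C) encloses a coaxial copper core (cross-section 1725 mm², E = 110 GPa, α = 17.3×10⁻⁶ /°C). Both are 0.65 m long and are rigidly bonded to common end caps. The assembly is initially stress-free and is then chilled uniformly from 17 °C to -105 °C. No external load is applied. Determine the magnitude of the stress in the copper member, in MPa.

σ ≈ 19.1 MPa (compressive)

Equilibrium of a rigid end plate with no external load gives equal and opposite internal forces ±P in the two members. Since α_{aluminium} > α_{copper}, cooling drives the aluminium into tension and the copper into compression.
Compatibility of the two members (thermal + elastic change equal): (α₁ − α₂)ΔT = P·[1/(A₁E₁) + 1/(A₂E₂)].
|α₁ − α₂|·ΔT = 5.6×10⁻⁶ × 122 = 0.0006832.
1/(A₁E₁) + 1/(A₂E₂) = 1/(950×68×10³) + 1/(1725×110×10³) = 2.075×10⁻⁸ N⁻¹.
P = 0.0006832 / 2.075×10⁻⁸ = 32930 N = 32.93 kN.
σ_{copper} = P/A₂ = 32930/1725 = 19.09 MPa, compressive.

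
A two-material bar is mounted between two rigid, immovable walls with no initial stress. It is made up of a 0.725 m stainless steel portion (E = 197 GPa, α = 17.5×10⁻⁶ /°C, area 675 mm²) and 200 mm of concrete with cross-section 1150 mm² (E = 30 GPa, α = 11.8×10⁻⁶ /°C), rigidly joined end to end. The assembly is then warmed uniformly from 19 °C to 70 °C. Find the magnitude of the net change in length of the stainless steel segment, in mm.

|ΔL| ≈ 0.275 mm

Free thermal expansion of the whole bar: Σ αᵢΔT Lᵢ = 17.5×10⁻⁶×51×725 + 11.8×10⁻⁶×51×200 = 0.7674 mm.
Since the ends are fixed, an axial force P builds up, equal in every segment, with P · Σ Lᵢ/(AᵢEᵢ) = δ_free.
Σ Lᵢ/(AᵢEᵢ) = 725/(675×197×10³) + 200/(1150×30×10³) = 1.125×10⁻⁵ mm/N.
So P = 0.7674 / 1.125×10⁻⁵ = 68.22 kN, compressive.
For the stainless steel segment, free thermal change = 17.5×10⁻⁶×51×725 = 0.6471 mm and elastic change from P = 68220×725/(675×197×10³) = 0.3719 mm; these oppose, so the net change is 0.275 mm (segment lengthens).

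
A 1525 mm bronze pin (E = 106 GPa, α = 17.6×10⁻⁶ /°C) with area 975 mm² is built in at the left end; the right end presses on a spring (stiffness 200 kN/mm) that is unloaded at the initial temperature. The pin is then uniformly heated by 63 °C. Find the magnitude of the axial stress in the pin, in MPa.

σ ≈ 87.8 MPa (compressive)

The unrestrained thermal change is αΔT L = 17.6×10⁻⁶ × 63 × 1525 = 1.691 mm.
Let P be the compressive force at the spring. The pin shortens elastically by PL/(AE) and the spring compresses by P/k; together these equal δ_free.
So P = δ_free / [L/(AE) + 1/k] = 1.691 / [ 1525/(975×106×10³) + 1/(200×10³) ].
P = 1.691 / 1.976×10⁻⁵ = 85590 N.
σ = P/A = 85590/975 = 87.79 MPa.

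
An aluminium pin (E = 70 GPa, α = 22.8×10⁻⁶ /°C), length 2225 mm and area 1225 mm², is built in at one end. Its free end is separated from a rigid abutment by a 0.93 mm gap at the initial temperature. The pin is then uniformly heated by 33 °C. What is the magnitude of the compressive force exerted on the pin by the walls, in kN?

If the wall were absent the pin would grow by αΔT L = 22.8×10⁻⁶ × 33 × 2225 = 1.674 mm.
After closing the 0.93 mm clearance, 1.674 − 0.93 = 0.7441 mm of expansion remains to be suppressed by the wall.
Compatibility: PL/(AE) = 0.7441 mm, so σ = P/A = E × (0.7441/2225) = 23.41 MPa.
Force on the wall = σA = 23.41 × 1225 mm² = 28.68 kN.

P ≈ 28.7 kN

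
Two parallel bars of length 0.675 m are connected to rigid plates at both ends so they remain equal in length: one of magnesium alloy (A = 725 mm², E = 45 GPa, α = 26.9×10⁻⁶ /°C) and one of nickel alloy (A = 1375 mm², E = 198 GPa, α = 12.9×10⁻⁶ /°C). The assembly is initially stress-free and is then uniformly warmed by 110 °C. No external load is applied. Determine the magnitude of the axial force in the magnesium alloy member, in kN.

The magnesium alloy has the larger α, so on heating it would change length more than the nickel alloy if both were free. The rigid plates force a common final length, so the magnesium alloy is put into compression and the nickel alloy into tension, with equal and opposite forces P (no external load).
Setting the final lengths equal and cancelling L: (α₁ − α₂)ΔT = P/(A₁E₁) + P/(A₂E₂).
|α₁ − α₂|·ΔT = 14×10⁻⁶ × 110 = 0.00154.
1/(A₁E₁) + 1/(A₂E₂) = 1/(725×45×10³) + 1/(1375×198×10³) = 3.432×10⁻⁸ N⁻¹.
P = 0.00154 / 3.432×10⁻⁸ = 44870 N = 44.87 kN.

P ≈ 44.9 kN (compressive in the magnesium alloy)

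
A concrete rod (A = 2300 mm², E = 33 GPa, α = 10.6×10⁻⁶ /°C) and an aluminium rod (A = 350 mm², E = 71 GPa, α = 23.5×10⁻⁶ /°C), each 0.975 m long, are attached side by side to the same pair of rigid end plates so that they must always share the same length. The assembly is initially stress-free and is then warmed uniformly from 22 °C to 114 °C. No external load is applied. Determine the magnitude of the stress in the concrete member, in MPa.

Equilibrium of a rigid end plate with no external load gives equal and opposite internal forces ±P in the two members. Since α_{aluminium} > α_{concrete}, heating drives the aluminium into compression and the concrete into tension.
Compatibility of the two members (thermal + elastic change equal): (α₁ − α₂)ΔT = P·[1/(A₁E₁) + 1/(A₂E₂)].
|α₁ − α₂|·ΔT = 12.9×10⁻⁶ × 92 = 0.001187.
1/(A₁E₁) + 1/(A₂E₂) = 1/(2300×33×10³) + 1/(350×71×10³) = 5.342×10⁻⁸ N⁻¹.
P = 0.001187 / 5.342×10⁻⁸ = 22220 N = 22.22 kN.
σ_{concrete} = P/A₁ = 22220/2300 = 9.66 MPa, tensile.

σ ≈ 9.66 MPa (tensile)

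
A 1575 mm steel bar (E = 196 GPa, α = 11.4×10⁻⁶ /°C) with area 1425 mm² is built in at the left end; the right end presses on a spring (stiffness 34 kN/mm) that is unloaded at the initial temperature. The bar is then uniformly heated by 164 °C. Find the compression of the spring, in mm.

δ ≈ 2.47 mm

If the spring were absent the bar would lengthen by αΔT L = 11.4×10⁻⁶ × 164 × 1575 = 2.945 mm.
With a force P in the spring, the elastic change of the bar is PL/(AE) and that of the spring is P/k; compatibility requires their sum to equal δ_free.
P [ L/(AE) + 1/k ] = δ_free → P [ 1575/(1425×196×10³) + 1/(34×10³) ] = 2.945.
P = 2.945 / 3.505×10⁻⁵ = 84010 N.
Spring compression = P/k = 84010/(34×10³) = 2.471 mm.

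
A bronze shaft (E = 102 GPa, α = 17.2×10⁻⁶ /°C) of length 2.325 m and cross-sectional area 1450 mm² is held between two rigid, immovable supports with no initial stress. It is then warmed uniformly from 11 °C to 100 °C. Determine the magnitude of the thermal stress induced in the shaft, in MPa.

σ ≈ 156 MPa (compressive)

Because both ends are immovable the net strain is zero, and the suppressed thermal strain is αΔT = 17.2×10⁻⁶ × 89 = 1530.8×10⁻⁶.
Hence σ = E·αΔT = 102×10³ × 1530.8×10⁻⁶ = 156.1 MPa, compressive.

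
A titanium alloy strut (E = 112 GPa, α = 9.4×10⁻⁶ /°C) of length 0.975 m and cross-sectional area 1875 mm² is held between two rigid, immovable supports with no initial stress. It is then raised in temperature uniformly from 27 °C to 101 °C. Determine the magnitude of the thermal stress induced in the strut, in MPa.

The supports are rigid, so the total axial strain is zero. The restrained thermal strain is ε = αΔT = 9.4×10⁻⁶ × 74 = 695.6×10⁻⁶.
The stress required to suppress this strain is σ = Eε = 112×10³ × 695.6×10⁻⁶ = 77.91 MPa, compressive since the strut is trying to expand.

σ ≈ 77.9 MPa (compressive)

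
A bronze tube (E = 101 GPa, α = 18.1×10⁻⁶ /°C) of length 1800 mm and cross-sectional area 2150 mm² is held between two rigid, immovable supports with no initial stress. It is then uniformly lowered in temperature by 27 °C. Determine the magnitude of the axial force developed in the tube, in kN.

P ≈ 106 kN (tensile)

With zero net strain, σ = E·αΔT = 101 GPa × 18.1×10⁻⁶ × 27 = 49.36 MPa.
Then P = σA = 49.36 × 2150 mm² = 106.1 kN, tensile.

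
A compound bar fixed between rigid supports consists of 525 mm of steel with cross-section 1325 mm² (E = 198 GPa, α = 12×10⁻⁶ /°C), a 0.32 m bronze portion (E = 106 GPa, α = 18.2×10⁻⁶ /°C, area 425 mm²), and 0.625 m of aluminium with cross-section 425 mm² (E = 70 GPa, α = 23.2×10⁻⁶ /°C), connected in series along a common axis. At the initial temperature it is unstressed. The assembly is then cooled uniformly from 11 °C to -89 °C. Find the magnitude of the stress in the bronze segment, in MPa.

σ ≈ 208 MPa (tensile)

With the walls removed the bar would change length by δ_free = Σ αᵢΔT Lᵢ = 12×10⁻⁶×100×525 + 18.2×10⁻⁶×100×320 + 23.2×10⁻⁶×100×625 = 2.662 mm.
The rigid supports impose zero overall length change; the single axial force P common to all segments must satisfy P Σ Lᵢ/(AᵢEᵢ) = δ_free.
Σ Lᵢ/(AᵢEᵢ) = 525/(1325×198×10³) + 320/(425×106×10³) + 625/(425×70×10³) = 3.011×10⁻⁵ mm/N.
P = 2.662 / 3.011×10⁻⁵ = 88410 N = 88.41 kN, tensile.
σ_{bronze} = P / A = 88410 / 425 = 208 MPa.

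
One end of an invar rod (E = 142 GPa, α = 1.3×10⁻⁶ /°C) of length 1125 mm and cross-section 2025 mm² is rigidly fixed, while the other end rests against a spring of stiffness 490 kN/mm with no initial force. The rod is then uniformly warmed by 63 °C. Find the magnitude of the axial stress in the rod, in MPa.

Free thermal expansion: δ_free = αΔT L = 1.3×10⁻⁶ × 63 × 1125 = 0.09214 mm.
Let P be the compressive force at the spring. The rod shortens elastically by PL/(AE) and the spring compresses by P/k; together these equal δ_free.
So P = δ_free / [L/(AE) + 1/k] = 0.09214 / [ 1125/(2025×142×10³) + 1/(490×10³) ].
P = 0.09214 / 5.953×10⁻⁶ = 15480 N.
σ = P/A = 15480/2025 = 7.643 MPa.

σ ≈ 7.64 MPa (compressive)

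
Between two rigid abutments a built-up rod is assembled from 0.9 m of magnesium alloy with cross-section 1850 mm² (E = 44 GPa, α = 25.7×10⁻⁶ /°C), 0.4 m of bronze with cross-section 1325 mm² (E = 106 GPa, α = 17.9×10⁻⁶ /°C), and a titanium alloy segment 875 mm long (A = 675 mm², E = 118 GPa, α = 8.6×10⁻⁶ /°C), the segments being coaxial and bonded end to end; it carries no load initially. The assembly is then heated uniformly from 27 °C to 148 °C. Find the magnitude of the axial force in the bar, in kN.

If the supports were absent, the total length change would be Σ αᵢΔT Lᵢ = 25.7×10⁻⁶×121×900 + 17.9×10⁻⁶×121×400 + 8.6×10⁻⁶×121×875 = 4.576 mm.
Since the ends are fixed, an axial force P builds up, equal in every segment, with P · Σ Lᵢ/(AᵢEᵢ) = δ_free.
The series flexibility is Σ Lᵢ/(AᵢEᵢ) = 900/(1850×44×10³) + 400/(1325×106×10³) + 875/(675×118×10³) = 2.489×10⁻⁵ mm/N.
P = 4.576 / 2.489×10⁻⁵ = 183800 N = 183.8 kN, compressive.

P ≈ 184 kN (compressive)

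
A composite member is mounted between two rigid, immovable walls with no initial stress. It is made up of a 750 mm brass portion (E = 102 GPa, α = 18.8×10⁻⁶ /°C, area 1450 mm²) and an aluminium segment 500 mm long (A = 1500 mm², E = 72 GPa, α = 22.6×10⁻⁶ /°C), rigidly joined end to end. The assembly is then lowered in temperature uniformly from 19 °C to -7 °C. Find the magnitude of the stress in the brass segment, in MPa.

Free thermal contraction of the whole bar: Σ αᵢΔT Lᵢ = 18.8×10⁻⁶×26×750 + 22.6×10⁻⁶×26×500 = 0.6604 mm.
The rigid supports impose zero overall length change; the single axial force P common to all segments must satisfy P Σ Lᵢ/(AᵢEᵢ) = δ_free.
The series flexibility is Σ Lᵢ/(AᵢEᵢ) = 750/(1450×102×10³) + 500/(1500×72×10³) = 9.701×10⁻⁶ mm/N.
Hence P = δ_free / Σ(L/AE) = 0.6604/9.701×10⁻⁶ = 68.08 kN (tensile).
σ_{brass} = P / A = 68080 / 1450 = 46.95 MPa.

σ ≈ 47 MPa (tensile)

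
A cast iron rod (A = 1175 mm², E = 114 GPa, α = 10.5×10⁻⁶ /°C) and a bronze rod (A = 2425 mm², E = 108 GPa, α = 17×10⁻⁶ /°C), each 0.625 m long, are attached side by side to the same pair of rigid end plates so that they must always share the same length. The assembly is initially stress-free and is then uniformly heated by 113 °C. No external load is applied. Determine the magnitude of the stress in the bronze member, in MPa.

Both members must finish at the same length. With the larger α, the bronze tends to over-expand; the plates restrain it, putting the bronze in compression and the cast iron in tension. With no external load the two internal forces are equal and opposite, magnitude P.
Compatibility of the two members (thermal + elastic change equal): (α₁ − α₂)ΔT = P·[1/(A₁E₁) + 1/(A₂E₂)].
|α₁ − α₂|·ΔT = 6.5×10⁻⁶ × 113 = 0.0007345.
1/(A₁E₁) + 1/(A₂E₂) = 1/(1175×114×10³) + 1/(2425×108×10³) = 1.128×10⁻⁸ N⁻¹.
So P = 0.0007345 / 1.128×10⁻⁸ = 65.09 kN.
σ_{bronze} = P/A₂ = 65090/2425 = 26.84 MPa, compressive.

σ ≈ 26.8 MPa (compressive)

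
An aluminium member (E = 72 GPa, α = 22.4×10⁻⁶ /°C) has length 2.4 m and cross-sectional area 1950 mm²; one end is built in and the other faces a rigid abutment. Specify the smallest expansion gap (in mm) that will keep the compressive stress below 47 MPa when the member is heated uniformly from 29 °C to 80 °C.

g ≈ 1.18 mm

Free expansion if unrestrained: δ_free = αΔT L = 22.4×10⁻⁶ × 51 × 2400 = 2.742 mm.
At the allowable stress the elastic shortening the wall may impose is σL/E = 47 × 2400 / (72×10³) = 1.567 mm.
So the gap has to take up the difference, g_min = δ_free − σL/E = 2.742 − 1.567 = 1.175 mm.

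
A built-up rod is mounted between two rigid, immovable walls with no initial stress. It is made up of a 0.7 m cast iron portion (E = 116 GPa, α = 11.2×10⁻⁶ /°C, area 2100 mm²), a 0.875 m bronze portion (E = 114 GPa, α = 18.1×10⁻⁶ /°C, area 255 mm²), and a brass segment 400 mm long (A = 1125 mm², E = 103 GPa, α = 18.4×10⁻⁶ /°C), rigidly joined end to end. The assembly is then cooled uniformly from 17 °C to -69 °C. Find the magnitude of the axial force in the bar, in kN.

If the supports were absent, the total length change would be Σ αᵢΔT Lᵢ = 11.2×10⁻⁶×86×700 + 18.1×10⁻⁶×86×875 + 18.4×10⁻⁶×86×400 = 2.669 mm.
The walls prevent any net length change, so an axial force P (same in every segment) develops. Compatibility: P · Σ Lᵢ/(AᵢEᵢ) = δ_free.
The series flexibility is Σ Lᵢ/(AᵢEᵢ) = 700/(2100×116×10³) + 875/(255×114×10³) + 400/(1125×103×10³) = 3.643×10⁻⁵ mm/N.
So P = 2.669 / 3.643×10⁻⁵ = 73.28 kN, tensile.

P ≈ 73.3 kN (tensile)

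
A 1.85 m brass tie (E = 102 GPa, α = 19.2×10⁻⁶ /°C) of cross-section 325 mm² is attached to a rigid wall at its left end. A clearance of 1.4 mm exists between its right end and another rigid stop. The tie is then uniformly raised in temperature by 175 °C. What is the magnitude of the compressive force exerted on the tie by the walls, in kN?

Free thermal elongation = αΔT L = 19.2×10⁻⁶ × 175 × 1850 = 6.216 mm.
After closing the 1.4 mm clearance, 6.216 − 1.4 = 4.816 mm of expansion remains to be suppressed by the wall.
Compatibility: PL/(AE) = 4.816 mm, so σ = P/A = E × (4.816/1850) = 265.5 MPa.
Force on the wall = σA = 265.5 × 325 mm² = 86.3 kN.

P ≈ 86.3 kN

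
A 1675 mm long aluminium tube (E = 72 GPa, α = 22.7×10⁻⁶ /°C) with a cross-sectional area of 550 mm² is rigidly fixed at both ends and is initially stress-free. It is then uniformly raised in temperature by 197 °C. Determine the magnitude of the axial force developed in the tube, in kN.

P ≈ 177 kN (compressive)

The ends cannot move, so σ = EαΔT = 72×10³ × 22.7×10⁻⁶ × 197 = 322 MPa.
Axial force P = σA = 322 × 550 = 177100 N = 177.1 kN, compressive.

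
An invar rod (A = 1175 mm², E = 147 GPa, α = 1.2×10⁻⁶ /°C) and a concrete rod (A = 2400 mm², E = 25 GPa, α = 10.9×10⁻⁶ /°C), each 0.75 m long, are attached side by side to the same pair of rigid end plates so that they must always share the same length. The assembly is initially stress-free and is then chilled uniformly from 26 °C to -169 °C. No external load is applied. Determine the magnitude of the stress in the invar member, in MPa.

σ ≈ 71.7 MPa (compressive)

Both members must finish at the same length. With the larger α, the concrete tends to over-contract; the plates restrain it, putting the concrete in tension and the invar in compression. With no external load the two internal forces are equal and opposite, magnitude P.
Setting the final lengths equal and cancelling L: (α₁ − α₂)ΔT = P/(A₁E₁) + P/(A₂E₂).
|α₁ − α₂|·ΔT = 9.7×10⁻⁶ × 195 = 0.001891.
1/(A₁E₁) + 1/(A₂E₂) = 1/(1175×147×10³) + 1/(2400×25×10³) = 2.246×10⁻⁸ N⁻¹.
P = 0.001891 / 2.246×10⁻⁸ = 84230 N = 84.23 kN.
σ_{invar} = P/A₁ = 84230/1175 = 71.69 MPa, compressive.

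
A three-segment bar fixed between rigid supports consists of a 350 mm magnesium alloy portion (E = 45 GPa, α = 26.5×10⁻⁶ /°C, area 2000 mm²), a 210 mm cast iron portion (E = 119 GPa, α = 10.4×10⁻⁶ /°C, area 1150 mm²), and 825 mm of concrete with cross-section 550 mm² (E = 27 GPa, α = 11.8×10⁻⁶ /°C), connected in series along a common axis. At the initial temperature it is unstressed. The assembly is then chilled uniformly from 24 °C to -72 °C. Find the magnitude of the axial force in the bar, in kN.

With the walls removed the bar would change length by δ_free = Σ αᵢΔT Lᵢ = 26.5×10⁻⁶×96×350 + 10.4×10⁻⁶×96×210 + 11.8×10⁻⁶×96×825 = 2.035 mm.
The rigid supports impose zero overall length change; the single axial force P common to all segments must satisfy P Σ Lᵢ/(AᵢEᵢ) = δ_free.
Σ Lᵢ/(AᵢEᵢ) = 350/(2000×45×10³) + 210/(1150×119×10³) + 825/(550×27×10³) = 6.098×10⁻⁵ mm/N.
So P = 2.035 / 6.098×10⁻⁵ = 33.37 kN, tensile.

P ≈ 33.4 kN (tensile)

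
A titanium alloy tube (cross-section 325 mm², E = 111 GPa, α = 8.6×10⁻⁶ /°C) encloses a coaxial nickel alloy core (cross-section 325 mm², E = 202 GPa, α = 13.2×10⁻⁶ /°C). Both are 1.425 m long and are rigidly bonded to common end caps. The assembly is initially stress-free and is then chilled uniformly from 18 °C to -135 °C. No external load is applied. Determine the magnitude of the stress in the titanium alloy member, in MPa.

σ ≈ 50.4 MPa (compressive)

The nickel alloy has the larger α, so on cooling it would change length more than the titanium alloy if both were free. The rigid plates force a common final length, so the nickel alloy is put into tension and the titanium alloy into compression, with equal and opposite forces P (no external load).
Equating the net (thermal + elastic) strains gives |α₁ − α₂|·ΔT = P·[1/(A₁E₁) + 1/(A₂E₂)].
|α₁ − α₂|·ΔT = 4.6×10⁻⁶ × 153 = 0.0007038.
1/(A₁E₁) + 1/(A₂E₂) = 1/(325×111×10³) + 1/(325×202×10³) = 4.295×10⁻⁸ N⁻¹.
So P = 0.0007038 / 4.295×10⁻⁸ = 16.39 kN.
σ_{titanium alloy} = P/A₁ = 16390/325 = 50.42 MPa, compressive.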